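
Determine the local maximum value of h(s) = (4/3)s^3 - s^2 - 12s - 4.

h'(s) = 4s^2 - 2s - 12. Setting h'(s) = 0 gives s ∈ {-3/2, 2}.
h''(s) = 8s - 2. h''(-3/2) = -14 < 0 ⇒ local maximum; h''(2) = 14 > 0 ⇒ local minimum.
The local maximum is h(-3/2) = 29/4.

29/4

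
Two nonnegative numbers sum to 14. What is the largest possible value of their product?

49

With x + y = 14, the product is P(x) = x(14 − x).
P'(x) = 14 − 2x = 0 gives x = 7; P'' = −2 < 0, so this is the maximum.
P = 7·7 = 49.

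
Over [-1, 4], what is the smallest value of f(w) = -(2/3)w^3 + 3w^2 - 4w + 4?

-20/3

f'(w) = -2w^2 + 6w - 4, which vanishes at w = 1 and w = 2.
Compare values at every candidate in [-1, 4]: f(-1) = 35/3, f(1) = 7/3, f(2) = 8/3, f(4) = -20/3.
The minimum over the interval is -20/3, attained at w = 4.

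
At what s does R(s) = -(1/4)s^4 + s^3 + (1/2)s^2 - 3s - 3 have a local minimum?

1

Critical points: R'(s) = -s^3 + 3s^2 + s - 3 vanishes at s = -1, 1, 3.
Since R''(s) = -3s^2 + 6s + 1, we get R''(-1) = -8 < 0 ⇒ local maximum; R''(1) = 4 > 0 ⇒ local minimum; R''(3) = -8 < 0 ⇒ local maximum.
The local minimum is R(1) = -19/4.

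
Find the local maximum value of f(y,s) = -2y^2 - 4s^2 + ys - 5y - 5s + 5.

∂f/∂y = -4y + s - 5 = 0 and ∂f/∂s = y - 8s - 5 = 0, so (y, s) = (-45/31, -25/31).
The Hessian has f_{yy} = -4, f_{ss} = -8, f_{ys} = 1, giving D = 31 > 0 with f_{yy} < 0, so the point is a local maximum.
f(-45/31, -25/31) = 330/31.

330/31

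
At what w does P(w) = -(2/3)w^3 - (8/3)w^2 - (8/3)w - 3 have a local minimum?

P'(w) = -2w^2 - (16/3)w - 8/3. Setting P'(w) = 0 gives w ∈ {-2, -2/3}.
Second-derivative test with P''(w) = -4w - 16/3: P''(-2) = 8/3 > 0 ⇒ local minimum; P''(-2/3) = -8/3 < 0 ⇒ local maximum.
So the local minimum value is P(-2) = -3.

-2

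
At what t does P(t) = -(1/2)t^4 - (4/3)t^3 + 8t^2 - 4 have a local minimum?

0

Critical points: P'(t) = -2t^3 - 4t^2 + 16t vanishes at t = -4, 0, 2.
Since P''(t) = -6t^2 - 8t + 16, we get P''(-4) = -48 < 0 ⇒ local maximum; P''(0) = 16 > 0 ⇒ local minimum; P''(2) = -24 < 0 ⇒ local maximum.
Thus P has its local minimum at t = 0, with value -4.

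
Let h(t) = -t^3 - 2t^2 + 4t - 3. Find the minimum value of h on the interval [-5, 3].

Differentiating, h'(t) = -3t^2 - 4t + 4; which vanishes at t = -2 and t = 2/3.
Evaluating at the critical points and endpoints: h(-5) = 52,  h(-2) = -11,  h(2/3) = -41/27,  h(3) = -36.
So the minimum is h(3) = -36.

-36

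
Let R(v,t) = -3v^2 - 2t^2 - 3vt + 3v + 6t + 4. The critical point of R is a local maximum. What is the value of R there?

44/5

∂R/∂v = -6v - 3t + 3 = 0 and ∂R/∂t = -3v - 4t + 6 = 0, so (v, t) = (-2/5, 9/5).
The Hessian has R_{vv} = -6, R_{tt} = -4, R_{vt} = -3, giving D = 15 > 0 with R_{vv} < 0, so the point is a local maximum.
R(-2/5, 9/5) = 44/5.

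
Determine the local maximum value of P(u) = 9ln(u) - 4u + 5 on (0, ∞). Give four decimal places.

3.2984

P'(u) = 9/u − 4 = 0 gives u = 9/4.
P''(u) = -9/u², which is negative for u > 0, so this is a local maximum.
P(9/4) = 9·ln(9/4) - 9 + 5 ≈ 3.2984.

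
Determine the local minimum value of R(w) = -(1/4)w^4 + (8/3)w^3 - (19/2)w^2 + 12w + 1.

R'(w) = -w^3 + 8w^2 - 19w + 12. Setting R'(w) = 0 gives w ∈ {1, 3, 4}.
Since R''(w) = -3w^2 + 16w - 19, we get R''(1) = -6 < 0 ⇒ local maximum; R''(3) = 2 > 0 ⇒ local minimum; R''(4) = -3 < 0 ⇒ local maximum.
The local minimum is R(3) = 13/4.

13/4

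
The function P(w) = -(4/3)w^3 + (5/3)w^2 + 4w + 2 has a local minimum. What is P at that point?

38/81

Critical points: P'(w) = -4w^2 + (10/3)w + 4 vanishes at w = -2/3, 3/2.
Second-derivative test with P''(w) = -8w + 10/3: P''(-2/3) = 26/3 > 0 ⇒ local minimum; P''(3/2) = -26/3 < 0 ⇒ local maximum.
The local minimum is P(-2/3) = 38/81.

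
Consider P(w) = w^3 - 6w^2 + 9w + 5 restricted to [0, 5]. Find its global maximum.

25

Differentiating, P'(w) = 3w^2 - 12w + 9; which vanishes at w = 1 and w = 3.
Candidates: P(0) = 5,  P(1) = 9,  P(3) = 5,  P(5) = 25.
Hence the absolute maximum is 25 at w = 5.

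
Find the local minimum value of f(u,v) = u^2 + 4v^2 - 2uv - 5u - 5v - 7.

∂f/∂u = 2u - 2v - 5 = 0 and ∂f/∂v = -2u + 8v - 5 = 0, so (u, v) = (25/6, 5/3).
The Hessian has f_{uu} = 2, f_{vv} = 8, f_{uv} = -2, giving D = 12 > 0 with f_{uu} > 0, so the point is a local minimum.
f(25/6, 5/3) = -259/12.

-259/12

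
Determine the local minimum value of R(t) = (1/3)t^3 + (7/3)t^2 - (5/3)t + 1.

R'(t) = t^2 + (14/3)t - 5/3 = 0 at t = -5, 1/3.
Since R''(t) = 2t + 14/3, we get R''(-5) = -16/3 < 0 ⇒ local maximum; R''(1/3) = 16/3 > 0 ⇒ local minimum.
So the local minimum value is R(1/3) = 58/81.

58/81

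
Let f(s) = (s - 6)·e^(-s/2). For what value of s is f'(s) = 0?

8

f'(s) = 1·e^(-s/2) + (s - 6)·(-1/2)·e^(-s/2) = (-(1/2)s + 4)·e^(-s/2). Since e^(-s/2) > 0, the only critical point is s = 8.
f''(8) has the same sign as -1/2 < 0, so this is a local maximum.
f(8) = (2)·e^(-4) ≈ 0.0366.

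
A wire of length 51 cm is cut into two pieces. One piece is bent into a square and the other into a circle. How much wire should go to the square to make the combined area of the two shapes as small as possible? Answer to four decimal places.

Let x be the length used for the square. Square side x/4; circle radius (51−x)/(2π).
A(x) = (x/4)² + π·((51−x)/(2π))² = x²/16 + (51−x)²/(4π) for 0 ≤ x ≤ 51. A'(x) = x/8 − (51−x)/(2π) = 0 gives x = 4·51/(π+4) ≈ 28.5651.
A'' = 1/8 + 1/(2π) > 0, so this gives the minimum combined area; x ≈ 28.5651 cm to the square.

28.5651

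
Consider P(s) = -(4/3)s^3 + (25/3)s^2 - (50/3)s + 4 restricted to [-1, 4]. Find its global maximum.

91/3

P'(s) = -4s^2 + (50/3)s - 50/3, which vanishes at s = 5/3 and s = 5/2.
Evaluating at the critical points and endpoints: P(-1) = 91/3, P(5/3) = -551/81, P(5/2) = -77/12, P(4) = -44/3.
So the maximum is P(-1) = 91/3.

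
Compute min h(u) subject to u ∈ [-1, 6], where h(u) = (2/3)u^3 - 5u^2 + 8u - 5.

h'(u) = 2u^2 - 10u + 8, which vanishes at u = 1 and u = 4.
Candidates: h(-1) = -56/3,  h(1) = -4/3,  h(4) = -31/3,  h(6) = 7.
The minimum over the interval is -56/3, attained at u = -1.

-56/3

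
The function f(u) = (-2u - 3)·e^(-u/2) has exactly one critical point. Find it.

1/2

By the product rule, f'(u) = (u - 1/2)·e^(-u/2). Since e^(-u/2) > 0, the only critical point is u = 1/2.
f''(1/2) has the same sign as 1 > 0, so this is a local minimum.
f(1/2) = (-4)·e^(-1/4) ≈ -3.1152.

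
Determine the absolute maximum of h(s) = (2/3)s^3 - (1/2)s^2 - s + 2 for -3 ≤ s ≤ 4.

98/3

Differentiating, h'(s) = 2s^2 - s - 1; which vanishes at s = -1/2 and s = 1.
Candidates: h(-3) = -35/2, h(-1/2) = 55/24, h(1) = 7/6, h(4) = 98/3.
So the maximum is h(4) = 98/3.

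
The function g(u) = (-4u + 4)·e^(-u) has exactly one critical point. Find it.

2

By the product rule, g'(u) = (4u - 8)·e^(-u). Since e^(-u) > 0, the only critical point is u = 2.
g''(2) has the same sign as 4 > 0, so this is a local minimum.
g(2) = (-4)·e^(-2) ≈ -0.5413.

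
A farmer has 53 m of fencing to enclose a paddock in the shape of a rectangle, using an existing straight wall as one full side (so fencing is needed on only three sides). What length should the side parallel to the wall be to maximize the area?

Let the sides perpendicular to the wall have length x and the parallel side y, so 2x + y = 53 and the area is A = xy = x(53 − 2x).
A'(x) = 53 − 4x = 0 gives x = 53/4, and A''(x) = −4 < 0 confirms a maximum.
Then y = 53 − 2·53/4 = 53/2 and A = 2809/8.

53/2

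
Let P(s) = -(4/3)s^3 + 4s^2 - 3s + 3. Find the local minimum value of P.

Critical points: P'(s) = -4s^2 + 8s - 3 vanishes at s = 1/2, 3/2.
P''(s) = -8s + 8. P''(1/2) = 4 > 0 ⇒ local minimum; P''(3/2) = -4 < 0 ⇒ local maximum.
So the local minimum value is P(1/2) = 7/3.

7/3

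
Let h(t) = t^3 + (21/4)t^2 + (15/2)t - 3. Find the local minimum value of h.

-25/4

Critical points: h'(t) = 3t^2 + (21/2)t + 15/2 vanishes at t = -5/2, -1.
h''(t) = 6t + 21/2. h''(-5/2) = -9/2 < 0 ⇒ local maximum; h''(-1) = 9/2 > 0 ⇒ local minimum.
The local minimum is h(-1) = -25/4.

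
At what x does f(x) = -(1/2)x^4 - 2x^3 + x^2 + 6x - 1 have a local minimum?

Critical points: f'(x) = -2x^3 - 6x^2 + 2x + 6 vanishes at x = -3, -1, 1.
Since f''(x) = -6x^2 - 12x + 2, we get f''(-3) = -16 < 0 ⇒ local maximum; f''(-1) = 8 > 0 ⇒ local minimum; f''(1) = -16 < 0 ⇒ local maximum.
So the local minimum value is f(-1) = -9/2.

-1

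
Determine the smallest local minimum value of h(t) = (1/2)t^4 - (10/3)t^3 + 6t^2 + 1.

h'(t) = 2t^3 - 10t^2 + 12t. Setting h'(t) = 0 gives t ∈ {0, 2, 3}.
Second-derivative test with h''(t) = 6t^2 - 20t + 12: h''(0) = 12 > 0 ⇒ local minimum; h''(2) = -4 < 0 ⇒ local maximum; h''(3) = 6 > 0 ⇒ local minimum.
The smallest local minimum is h(0) = 1.

1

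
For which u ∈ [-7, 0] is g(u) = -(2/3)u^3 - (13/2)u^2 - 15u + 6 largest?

g'(u) = -2u^2 - 13u - 15, which vanishes at u = -5 and u = -3/2.
Candidates: g(-7) = 127/6, g(-5) = 11/6, g(-3/2) = 129/8, g(0) = 6.
The maximum over the interval is 127/6, attained at u = -7.

-7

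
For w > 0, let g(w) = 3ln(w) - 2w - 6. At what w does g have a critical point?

g'(w) = 3/w − 2 = 0 gives w = 3/2.
g''(w) = -3/w², which is negative for w > 0, so this is a local maximum.
g(3/2) = 3·ln(3/2) - 3 - 6 ≈ -7.7836.

3/2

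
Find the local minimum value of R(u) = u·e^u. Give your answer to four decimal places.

-0.3679

By the product rule, R'(u) = (u + 1)·e^u. Since e^u > 0, the only critical point is u = -1.
R''(-1) has the same sign as 1 > 0, so this is a local minimum.
R(-1) = (-1)·e^(-1) ≈ -0.3679.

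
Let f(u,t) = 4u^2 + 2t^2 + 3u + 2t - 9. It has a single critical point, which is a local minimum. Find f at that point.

-161/16

∂f/∂u = 8u + 3 = 0 and ∂f/∂t = 4t + 2 = 0, so (u, t) = (-3/8, -1/2).
The Hessian has f_{uu} = 8, f_{tt} = 4, f_{ut} = 0, giving D = 32 > 0 with f_{uu} > 0, so the point is a local minimum.
f(-3/8, -1/2) = -161/16.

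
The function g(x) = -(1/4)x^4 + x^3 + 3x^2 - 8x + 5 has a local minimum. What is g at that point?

3/4

g'(x) = -x^3 + 3x^2 + 6x - 8. Setting g'(x) = 0 gives x ∈ {-2, 1, 4}.
g''(x) = -3x^2 + 6x + 6. g''(-2) = -18 < 0 ⇒ local maximum; g''(1) = 9 > 0 ⇒ local minimum; g''(4) = -18 < 0 ⇒ local maximum.
Thus g has its local minimum at x = 1, with value 3/4.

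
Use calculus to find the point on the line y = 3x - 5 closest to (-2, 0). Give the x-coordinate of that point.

13/10

Minimize D(x)^2 = (x + 2)^2 + (3x - 5)^2.
d/dx[D^2] = 2(x + 2) + 2·3·(3x - 5) = 0 ⇒ x = 13/10.
Then y = -11/10 and the distance is √(121/10) ≈ 3.4785.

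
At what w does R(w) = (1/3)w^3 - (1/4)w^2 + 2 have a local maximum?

R'(w) = w^2 - (1/2)w. Setting R'(w) = 0 gives w ∈ {0, 1/2}.
Since R''(w) = 2w - 1/2, we get R''(0) = -1/2 < 0 ⇒ local maximum; R''(1/2) = 1/2 > 0 ⇒ local minimum.
The local maximum is R(0) = 2.

0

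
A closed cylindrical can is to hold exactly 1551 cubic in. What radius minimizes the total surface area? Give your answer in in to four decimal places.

6.2730

With radius r and height h, πr²h = 1551 so h = 1551/(πr²), and S(r) = 2πr² + 2πrh = 2πr² + 2·1551/r.
S'(r) = 4πr − 2·1551/r² = 0 ⇒ r³ = 1551/(2π), so r ≈ 6.2730 and h = 2r ≈ 12.5461.
S''(r) = 4π + 4·1551/r³ > 0, so this is the minimum; S ≈ 741.7469.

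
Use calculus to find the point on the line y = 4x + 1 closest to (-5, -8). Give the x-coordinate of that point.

Minimize D(x)^2 = (x + 5)^2 + (4x + 9)^2.
d/dx[D^2] = 2(x + 5) + 2·4·(4x + 9) = 0 ⇒ x = -41/17.
Then y = -147/17 and the distance is √(121/17) ≈ 2.6679.

-41/17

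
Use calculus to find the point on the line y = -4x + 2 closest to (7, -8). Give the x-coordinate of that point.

Minimize D(x)^2 = (x - 7)^2 + (-4x + 10)^2.
d/dx[D^2] = 2(x - 7) + 2·(-4)·(-4x + 10) = 0 ⇒ x = 47/17.
Then y = -154/17 and the distance is √(324/17) ≈ 4.3656.

47/17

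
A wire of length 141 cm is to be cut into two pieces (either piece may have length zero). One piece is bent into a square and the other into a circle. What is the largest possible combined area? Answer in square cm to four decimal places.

Let x be the length used for the square. Square side x/4; circle radius (141−x)/(2π).
A(x) = (x/4)² + π·((141−x)/(2π))² = x²/16 + (141−x)²/(4π) for 0 ≤ x ≤ 141. A'(x) = x/8 − (141−x)/(2π) = 0 gives x = 4·141/(π+4) ≈ 78.9740.
A'' > 0, so the interior critical point is a minimum; the maximum is at an endpoint. A(0) = 1582.0797 and A(141) = 1242.5625, so the largest area is 1582.0797.

1582.0797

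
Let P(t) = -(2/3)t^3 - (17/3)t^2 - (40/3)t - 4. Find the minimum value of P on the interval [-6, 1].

Differentiating, P'(t) = -2t^2 - (34/3)t - 40/3; which vanishes at t = -4 and t = -5/3.
Compare values at every candidate in [-6, 1]: P(-6) = 16, P(-4) = 4/3, P(-5/3) = 451/81, P(1) = -71/3.
So the minimum is P(1) = -71/3.

-71/3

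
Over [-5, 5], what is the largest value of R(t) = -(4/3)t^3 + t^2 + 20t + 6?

The derivative is -4t^2 + 2t + 20, which vanishes at t = -2 and t = 5/2.
Candidates: R(-5) = 293/3, R(-2) = -58/3, R(5/2) = 497/12, R(5) = -107/3.
The maximum over the interval is 293/3, attained at t = -5.

293/3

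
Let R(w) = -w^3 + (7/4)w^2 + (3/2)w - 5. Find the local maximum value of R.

-35/16

R'(w) = -3w^2 + (7/2)w + 3/2 = 0 at w = -1/3, 3/2.
R''(w) = -6w + 7/2. R''(-1/3) = 11/2 > 0 ⇒ local minimum; R''(3/2) = -11/2 < 0 ⇒ local maximum.
So the local maximum value is R(3/2) = -35/16.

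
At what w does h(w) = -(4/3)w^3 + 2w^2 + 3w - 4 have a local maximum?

h'(w) = -4w^2 + 4w + 3 = 0 at w = -1/2, 3/2.
Second-derivative test with h''(w) = -8w + 4: h''(-1/2) = 8 > 0 ⇒ local minimum; h''(3/2) = -8 < 0 ⇒ local maximum.
So the local maximum value is h(3/2) = 1/2.

3/2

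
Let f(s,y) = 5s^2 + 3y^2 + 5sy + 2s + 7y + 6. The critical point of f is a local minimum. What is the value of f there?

∂f/∂s = 10s + 5y + 2 = 0 and ∂f/∂y = 5s + 6y + 7 = 0, so (s, y) = (23/35, -12/7).
The Hessian has f_{ss} = 10, f_{yy} = 6, f_{sy} = 5, giving D = 35 > 0 with f_{ss} > 0, so the point is a local minimum.
f(23/35, -12/7) = 23/35.

23/35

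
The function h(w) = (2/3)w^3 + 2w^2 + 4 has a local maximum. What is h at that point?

h'(w) = 2w^2 + 4w. Setting h'(w) = 0 gives w ∈ {-2, 0}.
Since h''(w) = 4w + 4, we get h''(-2) = -4 < 0 ⇒ local maximum; h''(0) = 4 > 0 ⇒ local minimum.
So the local maximum value is h(-2) = 20/3.

20/3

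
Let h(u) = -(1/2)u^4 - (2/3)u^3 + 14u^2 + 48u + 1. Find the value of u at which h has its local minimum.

h'(u) = -2u^3 - 2u^2 + 28u + 48 = 0 at u = -3, -2, 4.
h''(u) = -6u^2 - 4u + 28. h''(-3) = -14 < 0 ⇒ local maximum; h''(-2) = 12 > 0 ⇒ local minimum; h''(4) = -84 < 0 ⇒ local maximum.
The local minimum is h(-2) = -125/3.

-2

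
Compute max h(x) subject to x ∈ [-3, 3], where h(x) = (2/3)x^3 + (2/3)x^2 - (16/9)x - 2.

Differentiating, h'(x) = 2x^2 + (4/3)x - 16/9; which vanishes at x = -4/3 and x = 2/3.
Candidates: h(-3) = -26/3; h(-4/3) = -2/81; h(2/3) = -218/81; h(3) = 50/3.
The maximum over the interval is 50/3, attained at x = 3.

50/3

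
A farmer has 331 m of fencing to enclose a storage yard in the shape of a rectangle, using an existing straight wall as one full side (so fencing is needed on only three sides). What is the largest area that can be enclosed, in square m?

109561/8

Let the sides perpendicular to the wall have length x and the parallel side y, so 2x + y = 331 and the area is A = xy = x(331 − 2x).
A'(x) = 331 − 4x = 0 gives x = 331/4, and A''(x) = −4 < 0 confirms a maximum.
Then y = 331 − 2·331/4 = 331/2 and A = 109561/8.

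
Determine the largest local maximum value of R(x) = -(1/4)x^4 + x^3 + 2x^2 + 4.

36

R'(x) = -x^3 + 3x^2 + 4x = 0 at x = -1, 0, 4.
Since R''(x) = -3x^2 + 6x + 4, we get R''(-1) = -5 < 0 ⇒ local maximum; R''(0) = 4 > 0 ⇒ local minimum; R''(4) = -20 < 0 ⇒ local maximum.
Thus R has its largest local maximum at x = 4, with value 36.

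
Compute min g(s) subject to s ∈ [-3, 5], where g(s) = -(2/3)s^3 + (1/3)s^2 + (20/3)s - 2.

The derivative is -2s^2 + (2/3)s + 20/3, which vanishes at s = -5/3 and s = 2.
Evaluating at the critical points and endpoints: g(-3) = -1; g(-5/3) = -737/81; g(2) = 22/3; g(5) = -131/3.
So the minimum is g(5) = -131/3.

-131/3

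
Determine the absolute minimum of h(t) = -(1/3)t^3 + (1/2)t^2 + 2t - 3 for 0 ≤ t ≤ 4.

-25/3

The derivative is -t^2 + t + 2, whose only zero in [0, 4] is t = 2.
Evaluating at the critical points and endpoints: h(0) = -3,  h(2) = 1/3,  h(4) = -25/3.
Hence the absolute minimum is -25/3 at t = 4.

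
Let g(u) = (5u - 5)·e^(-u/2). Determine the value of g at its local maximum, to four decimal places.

2.2313

g'(u) = 5·e^(-u/2) + (5u - 5)·(-1/2)·e^(-u/2) = (-(5/2)u + 15/2)·e^(-u/2). Since e^(-u/2) > 0, the only critical point is u = 3.
g''(3) has the same sign as -5/2 < 0, so this is a local maximum.
g(3) = (10)·e^(-3/2) ≈ 2.2313.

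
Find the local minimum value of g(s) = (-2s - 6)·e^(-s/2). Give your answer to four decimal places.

-6.5949

g'(s) = (-2)·e^(-s/2) + (-2s - 6)·(-1/2)·e^(-s/2) = (s + 1)·e^(-s/2). Since e^(-s/2) > 0, the only critical point is s = -1.
g''(-1) has the same sign as 1 > 0, so this is a local minimum.
g(-1) = (-4)·e^(1/2) ≈ -6.5949.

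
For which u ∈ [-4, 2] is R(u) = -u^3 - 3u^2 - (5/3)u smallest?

Differentiating, R'(u) = -3u^2 - 6u - 5/3; which vanishes at u = -5/3 and u = -1/3.
Compare values at every candidate in [-4, 2]: R(-4) = 68/3, R(-5/3) = -25/27, R(-1/3) = 7/27, R(2) = -70/3.
The minimum over the interval is -70/3, attained at u = 2.

2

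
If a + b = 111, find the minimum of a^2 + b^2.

With a + b = 111, a^2 + b^2 = a^2 + (111 − a)^2.
The derivative 2a − 2(111 − a) = 4a − 222 vanishes at a = 111/2; second derivative 4 > 0, a minimum.
The minimum is 2·(111/2)^2 = 12321/2.

12321/2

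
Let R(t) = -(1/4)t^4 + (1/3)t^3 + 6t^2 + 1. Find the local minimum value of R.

1

R'(t) = -t^3 + t^2 + 12t = 0 at t = -3, 0, 4.
R''(t) = -3t^2 + 2t + 12. R''(-3) = -21 < 0 ⇒ local maximum; R''(0) = 12 > 0 ⇒ local minimum; R''(4) = -28 < 0 ⇒ local maximum.
The local minimum is R(0) = 1.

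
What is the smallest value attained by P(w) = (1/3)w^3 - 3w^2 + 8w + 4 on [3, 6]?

28/3

Differentiating, P'(w) = w^2 - 6w + 8; whose only zero in [3, 6] is w = 4.
Compare values at every candidate in [3, 6]: P(3) = 10,  P(4) = 28/3,  P(6) = 16.
Hence the absolute minimum is 28/3 at w = 4.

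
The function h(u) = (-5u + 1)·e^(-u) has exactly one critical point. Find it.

6/5

By the product rule, h'(u) = (5u - 6)·e^(-u). Since e^(-u) > 0, the only critical point is u = 6/5.
h''(6/5) has the same sign as 5 > 0, so this is a local minimum.
h(6/5) = (-5)·e^(-6/5) ≈ -1.5060.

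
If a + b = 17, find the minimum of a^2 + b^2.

With a + b = 17, a^2 + b^2 = a^2 + (17 − a)^2.
The derivative 2a − 2(17 − a) = 4a − 34 vanishes at a = 17/2; second derivative 4 > 0, a minimum.
The minimum is 2·(17/2)^2 = 289/2.

289/2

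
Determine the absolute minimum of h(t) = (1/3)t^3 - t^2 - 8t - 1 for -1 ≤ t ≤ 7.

-83/3

The derivative is t^2 - 2t - 8, whose only zero in [-1, 7] is t = 4.
Evaluating at the critical points and endpoints: h(-1) = 17/3, h(4) = -83/3, h(7) = 25/3.
The minimum over the interval is -83/3, attained at t = 4.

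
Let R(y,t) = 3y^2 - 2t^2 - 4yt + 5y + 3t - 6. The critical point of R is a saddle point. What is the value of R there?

-203/40

∂R/∂y = 6y - 4t + 5 = 0 and ∂R/∂t = -4y - 4t + 3 = 0, so (y, t) = (-1/5, 19/20).
The Hessian has R_{yy} = 6, R_{tt} = -4, R_{yt} = -4, giving D = -40 < 0, so the point is a saddle point.
R(-1/5, 19/20) = -203/40.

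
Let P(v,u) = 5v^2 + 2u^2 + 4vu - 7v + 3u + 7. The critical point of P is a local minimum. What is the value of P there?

∂P/∂v = 10v + 4u - 7 = 0 and ∂P/∂u = 4v + 4u + 3 = 0, so (v, u) = (5/3, -29/12).
The Hessian has P_{vv} = 10, P_{uu} = 4, P_{vu} = 4, giving D = 24 > 0 with P_{vv} > 0, so the point is a local minimum.
P(5/3, -29/12) = -59/24.

-59/24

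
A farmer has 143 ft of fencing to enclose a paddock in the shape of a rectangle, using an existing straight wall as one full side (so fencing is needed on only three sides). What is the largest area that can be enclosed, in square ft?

Let the sides perpendicular to the wall have length x and the parallel side y, so 2x + y = 143 and the area is A = xy = x(143 − 2x).
A'(x) = 143 − 4x = 0 gives x = 143/4, and A''(x) = −4 < 0 confirms a maximum.
Then y = 143 − 2·143/4 = 143/2 and A = 20449/8.

20449/8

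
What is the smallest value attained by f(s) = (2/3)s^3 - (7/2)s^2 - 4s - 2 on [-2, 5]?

f'(s) = 2s^2 - 7s - 4, which vanishes at s = -1/2 and s = 4.
Compare values at every candidate in [-2, 5]: f(-2) = -40/3,  f(-1/2) = -23/24,  f(4) = -94/3,  f(5) = -157/6.
So the minimum is f(4) = -94/3.

-94/3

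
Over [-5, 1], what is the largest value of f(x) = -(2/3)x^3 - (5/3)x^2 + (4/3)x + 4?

39

f'(x) = -2x^2 - (10/3)x + 4/3, which vanishes at x = -2 and x = 1/3.
Candidates: f(-5) = 39, f(-2) = 0, f(1/3) = 343/81, f(1) = 3.
So the maximum is f(-5) = 39.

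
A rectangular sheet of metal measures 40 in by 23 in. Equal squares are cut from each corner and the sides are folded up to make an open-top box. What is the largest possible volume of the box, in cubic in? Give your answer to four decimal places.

With cut size x, the volume is V(x) = x(40 − 2x)(23 − 2x) for 0 < x < 11.5.
V'(x) = 12x^2 − 252x + 920. Setting V'(x) = 0 gives x ≈ 4.7049 (the root in (0, 11.5)).
V''(x) = 24x − 252 is negative there, so this is the maximum; V ≈ 1955.9537.

1955.9537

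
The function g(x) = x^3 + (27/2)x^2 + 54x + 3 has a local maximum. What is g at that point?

-51

g'(x) = 3x^2 + 27x + 54. Setting g'(x) = 0 gives x ∈ {-6, -3}.
Since g''(x) = 6x + 27, we get g''(-6) = -9 < 0 ⇒ local maximum; g''(-3) = 9 > 0 ⇒ local minimum.
The local maximum is g(-6) = -51.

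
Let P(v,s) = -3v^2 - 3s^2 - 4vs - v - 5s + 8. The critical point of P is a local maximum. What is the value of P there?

109/10

∂P/∂v = -6v - 4s - 1 = 0 and ∂P/∂s = -4v - 6s - 5 = 0, so (v, s) = (7/10, -13/10).
The Hessian has P_{vv} = -6, P_{ss} = -6, P_{vs} = -4, giving D = 20 > 0 with P_{vv} < 0, so the point is a local maximum.
P(7/10, -13/10) = 109/10.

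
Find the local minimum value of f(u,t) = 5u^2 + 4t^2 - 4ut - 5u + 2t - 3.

∂f/∂u = 10u - 4t - 5 = 0 and ∂f/∂t = -4u + 8t + 2 = 0, so (u, t) = (1/2, 0).
The Hessian has f_{uu} = 10, f_{tt} = 8, f_{ut} = -4, giving D = 64 > 0 with f_{uu} > 0, so the point is a local minimum.
f(1/2, 0) = -17/4.

-17/4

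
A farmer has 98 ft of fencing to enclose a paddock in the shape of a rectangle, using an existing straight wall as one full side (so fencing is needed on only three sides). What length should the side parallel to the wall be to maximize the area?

Let the sides perpendicular to the wall have length x and the parallel side y, so 2x + y = 98 and the area is A = xy = x(98 − 2x).
A'(x) = 98 − 4x = 0 gives x = 49/2, and A''(x) = −4 < 0 confirms a maximum.
Then y = 98 − 2·49/2 = 49 and A = 2401/2.

49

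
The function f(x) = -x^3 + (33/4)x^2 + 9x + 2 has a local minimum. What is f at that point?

f'(x) = -3x^2 + (33/2)x + 9. Setting f'(x) = 0 gives x ∈ {-1/2, 6}.
Second-derivative test with f''(x) = -6x + 33/2: f''(-1/2) = 39/2 > 0 ⇒ local minimum; f''(6) = -39/2 < 0 ⇒ local maximum.
So the local minimum value is f(-1/2) = -5/16.

-5/16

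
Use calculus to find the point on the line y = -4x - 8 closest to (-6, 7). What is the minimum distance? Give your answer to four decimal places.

Minimize D(x)^2 = (x + 6)^2 + (-4x - 15)^2.
d/dx[D^2] = 2(x + 6) + 2·(-4)·(-4x - 15) = 0 ⇒ x = -66/17.
Then y = 128/17 and the distance is √(81/17) ≈ 2.1828.

2.1828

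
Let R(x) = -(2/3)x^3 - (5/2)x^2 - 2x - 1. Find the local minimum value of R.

-5/3

Critical points: R'(x) = -2x^2 - 5x - 2 vanishes at x = -2, -1/2.
Since R''(x) = -4x - 5, we get R''(-2) = 3 > 0 ⇒ local minimum; R''(-1/2) = -3 < 0 ⇒ local maximum.
So the local minimum value is R(-2) = -5/3.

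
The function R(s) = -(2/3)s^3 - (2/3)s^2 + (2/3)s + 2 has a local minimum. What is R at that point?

R'(s) = -2s^2 - (4/3)s + 2/3. Setting R'(s) = 0 gives s ∈ {-1, 1/3}.
Since R''(s) = -4s - 4/3, we get R''(-1) = 8/3 > 0 ⇒ local minimum; R''(1/3) = -8/3 < 0 ⇒ local maximum.
Thus R has its local minimum at s = -1, with value 4/3.

4/3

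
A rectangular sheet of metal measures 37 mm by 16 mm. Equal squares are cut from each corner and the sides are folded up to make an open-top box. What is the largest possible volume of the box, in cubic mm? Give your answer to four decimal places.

With cut size x, the volume is V(x) = x(37 − 2x)(16 − 2x) for 0 < x < 8.
V'(x) = 12x^2 − 212x + 592. Setting V'(x) = 0 gives x ≈ 3.4766 (the root in (0, 8)).
V''(x) = 24x − 212 is negative there, so this is the maximum; V ≈ 945.0351.

945.0351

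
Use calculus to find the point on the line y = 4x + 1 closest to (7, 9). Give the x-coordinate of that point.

Minimize D(x)^2 = (x - 7)^2 + (4x - 8)^2.
d/dx[D^2] = 2(x - 7) + 2·4·(4x - 8) = 0 ⇒ x = 39/17.
Then y = 173/17 and the distance is √(400/17) ≈ 4.8507.

39/17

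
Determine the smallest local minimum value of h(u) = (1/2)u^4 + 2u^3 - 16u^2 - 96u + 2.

Critical points: h'(u) = 2u^3 + 6u^2 - 32u - 96 vanishes at u = -4, -3, 4.
Since h''(u) = 6u^2 + 12u - 32, we get h''(-4) = 16 > 0 ⇒ local minimum; h''(-3) = -14 < 0 ⇒ local maximum; h''(4) = 112 > 0 ⇒ local minimum.
Thus h has its smallest local minimum at u = 4, with value -382.

-382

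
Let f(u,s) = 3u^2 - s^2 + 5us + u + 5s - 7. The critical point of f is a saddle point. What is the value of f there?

-210/37

∂f/∂u = 6u + 5s + 1 = 0 and ∂f/∂s = 5u - 2s + 5 = 0, so (u, s) = (-27/37, 25/37).
The Hessian has f_{uu} = 6, f_{ss} = -2, f_{us} = 5, giving D = -37 < 0, so the point is a saddle point.
f(-27/37, 25/37) = -210/37.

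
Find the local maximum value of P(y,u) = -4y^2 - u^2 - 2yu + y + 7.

85/12

∂P/∂y = -8y - 2u + 1 = 0 and ∂P/∂u = -2y - 2u = 0, so (y, u) = (1/6, -1/6).
The Hessian has P_{yy} = -8, P_{uu} = -2, P_{yu} = -2, giving D = 12 > 0 with P_{yy} < 0, so the point is a local maximum.
P(1/6, -1/6) = 85/12.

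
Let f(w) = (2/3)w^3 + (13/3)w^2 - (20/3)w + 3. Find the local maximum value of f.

f'(w) = 2w^2 + (26/3)w - 20/3. Setting f'(w) = 0 gives w ∈ {-5, 2/3}.
Since f''(w) = 4w + 26/3, we get f''(-5) = -34/3 < 0 ⇒ local maximum; f''(2/3) = 34/3 > 0 ⇒ local minimum.
Thus f has its local maximum at w = -5, with value 184/3.

184/3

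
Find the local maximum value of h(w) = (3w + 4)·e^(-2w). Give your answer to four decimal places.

7.9417

Differentiating with the product rule gives h'(w) = (-6w - 5)·e^(-2w). Since e^(-2w) > 0, the only critical point is w = -5/6.
h''(-5/6) has the same sign as -6 < 0, so this is a local maximum.
h(-5/6) = (3/2)·e^(5/3) ≈ 7.9417.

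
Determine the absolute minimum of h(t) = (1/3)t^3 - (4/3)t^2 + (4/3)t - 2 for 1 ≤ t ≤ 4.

-2

h'(t) = t^2 - (8/3)t + 4/3, whose only zero in [1, 4] is t = 2.
Evaluating at the critical points and endpoints: h(1) = -5/3,  h(2) = -2,  h(4) = 10/3.
So the minimum is h(2) = -2.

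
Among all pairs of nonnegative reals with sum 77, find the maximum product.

5929/4

With x + y = 77, the product is P(x) = x(77 − x).
P'(x) = 77 − 2x = 0 gives x = 77/2; P'' = −2 < 0, so this is the maximum.
P = 77/2·77/2 = 5929/4.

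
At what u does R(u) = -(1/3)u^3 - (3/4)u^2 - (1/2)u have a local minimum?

-1

Critical points: R'(u) = -u^2 - (3/2)u - 1/2 vanishes at u = -1, -1/2.
Since R''(u) = -2u - 3/2, we get R''(-1) = 1/2 > 0 ⇒ local minimum; R''(-1/2) = -1/2 < 0 ⇒ local maximum.
The local minimum is R(-1) = 1/12.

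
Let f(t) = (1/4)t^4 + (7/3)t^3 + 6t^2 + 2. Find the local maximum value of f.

f'(t) = t^3 + 7t^2 + 12t. Setting f'(t) = 0 gives t ∈ {-4, -3, 0}.
f''(t) = 3t^2 + 14t + 12. f''(-4) = 4 > 0 ⇒ local minimum; f''(-3) = -3 < 0 ⇒ local maximum; f''(0) = 12 > 0 ⇒ local minimum.
So the local maximum value is f(-3) = 53/4.

53/4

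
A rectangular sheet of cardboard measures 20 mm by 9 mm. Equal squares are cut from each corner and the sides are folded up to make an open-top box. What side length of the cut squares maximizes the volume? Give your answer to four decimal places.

With cut size x, the volume is V(x) = x(20 − 2x)(9 − 2x) for 0 < x < 4.5.
V'(x) = 12x^2 − 116x + 180. Setting V'(x) = 0 gives x ≈ 1.9418 (the root in (0, 4.5)).
V''(x) = 24x − 116 is negative there, so this is the maximum; V ≈ 160.1168.

1.9418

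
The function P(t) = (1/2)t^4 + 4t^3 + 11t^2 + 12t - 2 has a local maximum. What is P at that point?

-6

Critical points: P'(t) = 2t^3 + 12t^2 + 22t + 12 vanishes at t = -3, -2, -1.
Since P''(t) = 6t^2 + 24t + 22, we get P''(-3) = 4 > 0 ⇒ local minimum; P''(-2) = -2 < 0 ⇒ local maximum; P''(-1) = 4 > 0 ⇒ local minimum.
So the local maximum value is P(-2) = -6.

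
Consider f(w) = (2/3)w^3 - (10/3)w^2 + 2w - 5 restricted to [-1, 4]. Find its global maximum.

f'(w) = 2w^2 - (20/3)w + 2, which vanishes at w = 1/3 and w = 3.
Compare values at every candidate in [-1, 4]: f(-1) = -11, f(1/3) = -379/81, f(3) = -11, f(4) = -23/3.
The maximum over the interval is -379/81, attained at w = 1/3.

-379/81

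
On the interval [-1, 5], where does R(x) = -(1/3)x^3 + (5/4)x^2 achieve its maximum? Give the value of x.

5/2

The derivative is -x^2 + (5/2)x, which vanishes at x = 0 and x = 5/2.
Evaluating at the critical points and endpoints: R(-1) = 19/12, R(0) = 0, R(5/2) = 125/48, R(5) = -125/12.
So the maximum is R(5/2) = 125/48.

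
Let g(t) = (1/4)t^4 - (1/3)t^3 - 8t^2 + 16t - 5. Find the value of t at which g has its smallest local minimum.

-4

g'(t) = t^3 - t^2 - 16t + 16. Setting g'(t) = 0 gives t ∈ {-4, 1, 4}.
Since g''(t) = 3t^2 - 2t - 16, we get g''(-4) = 40 > 0 ⇒ local minimum; g''(1) = -15 < 0 ⇒ local maximum; g''(4) = 24 > 0 ⇒ local minimum.
So the smallest local minimum value is g(-4) = -335/3.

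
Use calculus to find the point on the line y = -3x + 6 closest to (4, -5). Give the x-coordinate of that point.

Minimize D(x)^2 = (x - 4)^2 + (-3x + 11)^2.
d/dx[D^2] = 2(x - 4) + 2·(-3)·(-3x + 11) = 0 ⇒ x = 37/10.
Then y = -51/10 and the distance is √(1/10) ≈ 0.3162.

37/10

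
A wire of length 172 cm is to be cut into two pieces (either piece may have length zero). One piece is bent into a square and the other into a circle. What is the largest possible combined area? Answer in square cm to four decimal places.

Let x be the length used for the square. Square side x/4; circle radius (172−x)/(2π).
A(x) = (x/4)² + π·((172−x)/(2π))² = x²/16 + (172−x)²/(4π) for 0 ≤ x ≤ 172. A'(x) = x/8 − (172−x)/(2π) = 0 gives x = 4·172/(π+4) ≈ 96.3371.
A'' > 0, so the interior critical point is a minimum; the maximum is at an endpoint. A(0) = 2354.2199 and A(172) = 1849.0000, so the largest area is 2354.2199.

2354.2199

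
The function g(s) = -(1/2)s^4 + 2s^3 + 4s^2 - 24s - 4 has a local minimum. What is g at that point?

-28

g'(s) = -2s^3 + 6s^2 + 8s - 24 = 0 at s = -2, 2, 3.
Since g''(s) = -6s^2 + 12s + 8, we get g''(-2) = -40 < 0 ⇒ local maximum; g''(2) = 8 > 0 ⇒ local minimum; g''(3) = -10 < 0 ⇒ local maximum.
So the local minimum value is g(2) = -28.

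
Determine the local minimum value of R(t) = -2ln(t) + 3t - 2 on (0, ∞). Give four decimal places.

0.8109

R'(t) = -2/t + 3 = 0 gives t = 2/3.
R''(t) = 2/t², which is positive for t > 0, so this is a local minimum.
R(2/3) = -2·ln(2/3) + 2 - 2 ≈ 0.8109.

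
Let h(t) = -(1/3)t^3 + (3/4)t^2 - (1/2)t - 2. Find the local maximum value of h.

-25/12

h'(t) = -t^2 + (3/2)t - 1/2 = 0 at t = 1/2, 1.
Second-derivative test with h''(t) = -2t + 3/2: h''(1/2) = 1/2 > 0 ⇒ local minimum; h''(1) = -1/2 < 0 ⇒ local maximum.
The local maximum is h(1) = -25/12.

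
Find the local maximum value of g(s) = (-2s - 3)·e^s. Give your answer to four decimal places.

0.1642

By the product rule, g'(s) = (-2s - 5)·e^s. Since e^s > 0, the only critical point is s = -5/2.
g''(-5/2) has the same sign as -2 < 0, so this is a local maximum.
g(-5/2) = (2)·e^(-5/2) ≈ 0.1642.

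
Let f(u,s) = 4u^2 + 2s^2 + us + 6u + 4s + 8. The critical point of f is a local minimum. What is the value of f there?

∂f/∂u = 8u + s + 6 = 0 and ∂f/∂s = u + 4s + 4 = 0, so (u, s) = (-20/31, -26/31).
The Hessian has f_{uu} = 8, f_{ss} = 4, f_{us} = 1, giving D = 31 > 0 with f_{uu} > 0, so the point is a local minimum.
f(-20/31, -26/31) = 136/31.

136/31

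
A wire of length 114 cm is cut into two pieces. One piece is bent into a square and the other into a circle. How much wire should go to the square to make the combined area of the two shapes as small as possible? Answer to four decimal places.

Let x be the length used for the square. Square side x/4; circle radius (114−x)/(2π).
A(x) = (x/4)² + π·((114−x)/(2π))² = x²/16 + (114−x)²/(4π) for 0 ≤ x ≤ 114. A'(x) = x/8 − (114−x)/(2π) = 0 gives x = 4·114/(π+4) ≈ 63.8513.
A'' = 1/8 + 1/(2π) > 0, so this gives the minimum combined area; x ≈ 63.8513 cm to the square.

63.8513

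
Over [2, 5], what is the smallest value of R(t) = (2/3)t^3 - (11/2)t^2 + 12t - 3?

Differentiating, R'(t) = 2t^2 - 11t + 12; whose only zero in [2, 5] is t = 4.
Evaluating at the critical points and endpoints: R(2) = 13/3; R(4) = -1/3; R(5) = 17/6.
So the minimum is R(4) = -1/3.

-1/3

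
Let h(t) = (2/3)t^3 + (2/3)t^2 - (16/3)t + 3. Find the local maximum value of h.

h'(t) = 2t^2 + (4/3)t - 16/3 = 0 at t = -2, 4/3.
Since h''(t) = 4t + 4/3, we get h''(-2) = -20/3 < 0 ⇒ local maximum; h''(4/3) = 20/3 > 0 ⇒ local minimum.
Thus h has its local maximum at t = -2, with value 11.

11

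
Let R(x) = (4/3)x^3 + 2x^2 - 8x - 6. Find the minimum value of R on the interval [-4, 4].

-82/3

The derivative is 4x^2 + 4x - 8, which vanishes at x = -2 and x = 1.
Evaluating at the critical points and endpoints: R(-4) = -82/3, R(-2) = 22/3, R(1) = -32/3, R(4) = 238/3.
So the minimum is R(-4) = -82/3.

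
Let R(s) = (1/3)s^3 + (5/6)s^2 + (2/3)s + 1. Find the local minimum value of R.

67/81

R'(s) = s^2 + (5/3)s + 2/3. Setting R'(s) = 0 gives s ∈ {-1, -2/3}.
R''(s) = 2s + 5/3. R''(-1) = -1/3 < 0 ⇒ local maximum; R''(-2/3) = 1/3 > 0 ⇒ local minimum.
The local minimum is R(-2/3) = 67/81.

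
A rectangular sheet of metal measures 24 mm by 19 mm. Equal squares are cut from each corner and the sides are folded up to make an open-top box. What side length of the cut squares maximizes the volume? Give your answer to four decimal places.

With cut size x, the volume is V(x) = x(24 − 2x)(19 − 2x) for 0 < x < 9.5.
V'(x) = 12x^2 − 172x + 456. Setting V'(x) = 0 gives x ≈ 3.5114 (the root in (0, 9.5)).
V''(x) = 24x − 172 is negative there, so this is the maximum; V ≈ 714.0057.

3.5114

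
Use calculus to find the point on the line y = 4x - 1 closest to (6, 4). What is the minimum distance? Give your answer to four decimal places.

Minimize D(x)^2 = (x - 6)^2 + (4x - 5)^2.
d/dx[D^2] = 2(x - 6) + 2·4·(4x - 5) = 0 ⇒ x = 26/17.
Then y = 87/17 and the distance is √(361/17) ≈ 4.6082.

4.6082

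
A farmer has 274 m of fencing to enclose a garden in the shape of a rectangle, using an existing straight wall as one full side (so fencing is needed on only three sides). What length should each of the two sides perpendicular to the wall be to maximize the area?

137/2

Let the sides perpendicular to the wall have length x and the parallel side y, so 2x + y = 274 and the area is A = xy = x(274 − 2x).
A'(x) = 274 − 4x = 0 gives x = 137/2, and A''(x) = −4 < 0 confirms a maximum.
Then y = 274 − 2·137/2 = 137 and A = 18769/2.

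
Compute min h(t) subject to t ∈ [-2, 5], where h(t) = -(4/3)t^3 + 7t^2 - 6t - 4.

-77/3

The derivative is -4t^2 + 14t - 6, which vanishes at t = 1/2 and t = 3.
Compare values at every candidate in [-2, 5]: h(-2) = 140/3,  h(1/2) = -65/12,  h(3) = 5,  h(5) = -77/3.
The minimum over the interval is -77/3, attained at t = 5.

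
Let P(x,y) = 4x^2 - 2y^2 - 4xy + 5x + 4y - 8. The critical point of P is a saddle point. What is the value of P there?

-145/24

∂P/∂x = 8x - 4y + 5 = 0 and ∂P/∂y = -4x - 4y + 4 = 0, so (x, y) = (-1/12, 13/12).
The Hessian has P_{xx} = 8, P_{yy} = -4, P_{xy} = -4, giving D = -48 < 0, so the point is a saddle point.
P(-1/12, 13/12) = -145/24.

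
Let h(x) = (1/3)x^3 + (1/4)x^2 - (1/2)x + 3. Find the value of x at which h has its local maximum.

-1

h'(x) = x^2 + (1/2)x - 1/2 = 0 at x = -1, 1/2.
Second-derivative test with h''(x) = 2x + 1/2: h''(-1) = -3/2 < 0 ⇒ local maximum; h''(1/2) = 3/2 > 0 ⇒ local minimum.
Thus h has its local maximum at x = -1, with value 41/12.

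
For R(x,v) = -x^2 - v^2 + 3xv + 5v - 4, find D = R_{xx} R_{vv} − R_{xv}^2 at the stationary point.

∂R/∂x = -2x + 3v = 0 and ∂R/∂v = 3x - 2v + 5 = 0, so (x, v) = (-3, -2).
The Hessian has R_{xx} = -2, R_{vv} = -2, R_{xv} = 3, giving D = -5 < 0, so the point is a saddle point.
D = (-2)·(-2) − (3)^2 = -5.

-5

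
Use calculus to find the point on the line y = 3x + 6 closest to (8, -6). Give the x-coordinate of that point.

Minimize D(x)^2 = (x - 8)^2 + (3x + 12)^2.
d/dx[D^2] = 2(x - 8) + 2·3·(3x + 12) = 0 ⇒ x = -14/5.
Then y = -12/5 and the distance is √(648/5) ≈ 11.3842.

-14/5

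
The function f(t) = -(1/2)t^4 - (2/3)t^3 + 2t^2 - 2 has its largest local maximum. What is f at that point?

10/3

f'(t) = -2t^3 - 2t^2 + 4t. Setting f'(t) = 0 gives t ∈ {-2, 0, 1}.
f''(t) = -6t^2 - 4t + 4. f''(-2) = -12 < 0 ⇒ local maximum; f''(0) = 4 > 0 ⇒ local minimum; f''(1) = -6 < 0 ⇒ local maximum.
The largest local maximum is f(-2) = 10/3.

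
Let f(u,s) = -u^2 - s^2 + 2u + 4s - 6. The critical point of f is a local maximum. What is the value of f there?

-1

∂f/∂u = -2u + 2 = 0 and ∂f/∂s = -2s + 4 = 0, so (u, s) = (1, 2).
The Hessian has f_{uu} = -2, f_{ss} = -2, f_{us} = 0, giving D = 4 > 0 with f_{uu} < 0, so the point is a local maximum.
f(1, 2) = -1.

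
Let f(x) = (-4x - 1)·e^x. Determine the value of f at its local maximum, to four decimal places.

1.1460

f'(x) = (-4)·e^x + (-4x - 1)·1·e^x = (-4x - 5)·e^x. Since e^x > 0, the only critical point is x = -5/4.
f''(-5/4) has the same sign as -4 < 0, so this is a local maximum.
f(-5/4) = (4)·e^(-5/4) ≈ 1.1460.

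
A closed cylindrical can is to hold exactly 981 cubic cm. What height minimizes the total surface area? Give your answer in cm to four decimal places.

With radius r and height h, πr²h = 981 so h = 981/(πr²), and S(r) = 2πr² + 2πrh = 2πr² + 2·981/r.
S'(r) = 4πr − 2·981/r² = 0 ⇒ r³ = 981/(2π), so r ≈ 5.3847 and h = 2r ≈ 10.7694.
S''(r) = 4π + 4·981/r³ > 0, so this is the minimum; S ≈ 546.5466.

10.7694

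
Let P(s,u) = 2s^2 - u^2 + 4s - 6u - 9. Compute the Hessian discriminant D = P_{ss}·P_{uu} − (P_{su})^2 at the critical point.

-8

∂P/∂s = 4s + 4 = 0 and ∂P/∂u = -2u - 6 = 0, so (s, u) = (-1, -3).
The Hessian has P_{ss} = 4, P_{uu} = -2, P_{su} = 0, giving D = -8 < 0, so the point is a saddle point.
D = (4)·(-2) − (0)^2 = -8.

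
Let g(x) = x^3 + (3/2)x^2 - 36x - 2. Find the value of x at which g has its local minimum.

3

g'(x) = 3x^2 + 3x - 36 = 0 at x = -4, 3.
g''(x) = 6x + 3. g''(-4) = -21 < 0 ⇒ local maximum; g''(3) = 21 > 0 ⇒ local minimum.
So the local minimum value is g(3) = -139/2.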